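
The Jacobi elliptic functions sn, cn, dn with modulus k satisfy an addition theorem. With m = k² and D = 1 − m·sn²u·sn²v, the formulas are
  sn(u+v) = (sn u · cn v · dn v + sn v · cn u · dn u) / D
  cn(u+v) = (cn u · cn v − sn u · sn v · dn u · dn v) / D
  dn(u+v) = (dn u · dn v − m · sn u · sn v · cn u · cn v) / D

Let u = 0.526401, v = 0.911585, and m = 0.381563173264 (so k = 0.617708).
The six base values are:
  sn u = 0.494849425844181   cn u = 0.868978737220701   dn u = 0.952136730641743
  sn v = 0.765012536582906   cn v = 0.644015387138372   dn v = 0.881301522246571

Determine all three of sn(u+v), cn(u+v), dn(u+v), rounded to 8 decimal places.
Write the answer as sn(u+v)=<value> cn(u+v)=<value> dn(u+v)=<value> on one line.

m = k² = 0.381563173264
D = 1 − m·sn²u·sn²v = 0.945317331773161
sn(u+v) = (sn u·cn v·dn v + sn v·cn u·dn u)/D = 0.9138236517757594/0.945317331773161 = 0.9666845418582055
cn(u+v) = (cn u·cn v − sn u·sn v·dn u·dn v)/D = 0.2419735341022738/0.945317331773161 = 0.2559706946749792
dn(u+v) = (dn u·dn v − m·sn u·sn v·cn u·cn v)/D = 0.7582819394095426/0.945317331773161 = 0.8021453896198113

sn(u+v)=0.96668454 cn(u+v)=0.25597069 dn(u+v)=0.80214539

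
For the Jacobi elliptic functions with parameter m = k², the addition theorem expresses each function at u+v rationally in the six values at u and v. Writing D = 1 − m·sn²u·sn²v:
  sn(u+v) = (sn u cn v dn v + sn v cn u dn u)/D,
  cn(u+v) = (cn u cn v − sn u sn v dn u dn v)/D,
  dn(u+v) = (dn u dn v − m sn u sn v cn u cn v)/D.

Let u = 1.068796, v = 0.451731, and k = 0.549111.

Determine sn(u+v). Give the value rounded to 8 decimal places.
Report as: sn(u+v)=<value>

sn u = 0.8522041268637011, cn u = 0.5232094476942068, dn u = 0.8837524743375029
sn v = 0.4325285756143484, cn v = 0.9016202256366163, dn v = 0.9713860229520473
m = k² = 0.301522890321
D = 1 − m·sn²u·sn²v = 0.9590327168552613
sn(u+v) = (sn u·cn v·dn v + sn v·cn u·dn u)/D = 0.9463743826771225/0.9590327168552613 = 0.9868009360309976

sn(u+v)=0.98680094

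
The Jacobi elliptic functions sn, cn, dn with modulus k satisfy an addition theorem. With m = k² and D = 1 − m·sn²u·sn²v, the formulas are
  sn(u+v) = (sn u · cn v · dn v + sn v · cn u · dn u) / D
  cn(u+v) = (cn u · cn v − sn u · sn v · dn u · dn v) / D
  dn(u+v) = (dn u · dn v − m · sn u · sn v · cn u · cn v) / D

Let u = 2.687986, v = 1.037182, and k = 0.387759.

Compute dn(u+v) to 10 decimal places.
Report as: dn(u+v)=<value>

dn(u+v)=0.9855503319

sn u = 0.5465482843933212, cn u = -0.8374275925873934, dn u = 0.9772850618366576
sn v = 0.8493203925436334, cn v = 0.5278777044065495, dn v = 0.9442143189209661
m = k² = 0.150357042081
D = 1 − m·sn²u·sn²v = 0.9676015712955482
dn(u+v) = (dn u·dn v − m·sn u·sn v·cn u·cn v)/D = 0.9536200497099276/0.9676015712955482 = 0.9855503318717223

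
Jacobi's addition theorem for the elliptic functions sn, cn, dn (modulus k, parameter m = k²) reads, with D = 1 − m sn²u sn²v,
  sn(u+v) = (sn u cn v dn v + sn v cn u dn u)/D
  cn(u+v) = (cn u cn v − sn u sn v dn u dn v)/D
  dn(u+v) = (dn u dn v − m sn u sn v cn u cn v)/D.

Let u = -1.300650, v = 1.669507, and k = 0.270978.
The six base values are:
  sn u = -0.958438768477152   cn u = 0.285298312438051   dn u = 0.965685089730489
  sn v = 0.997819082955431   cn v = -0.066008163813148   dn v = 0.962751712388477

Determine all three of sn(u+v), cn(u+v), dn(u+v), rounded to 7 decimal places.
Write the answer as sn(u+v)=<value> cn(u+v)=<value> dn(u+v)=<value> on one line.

sn(u+v)=0.3599923 cn(u+v)=0.9329553 dn(u+v)=0.9952306

m = k² = 0.073429076484
D = 1 − m·sn²u·sn²v = 0.9328415874718073
sn(u+v) = (sn u·cn v·dn v + sn v·cn u·dn u)/D = 0.3358157440345395/0.9328415874718073 = 0.3599922522158015
cn(u+v) = (cn u·cn v − sn u·sn v·dn u·dn v)/D = 0.8702994963663085/0.9328415874718073 = 0.93295529278985
dn(u+v) = (dn u·dn v − m·sn u·sn v·cn u·cn v)/D = 0.9283925181700589/0.9328415874718073 = 0.9952306271916904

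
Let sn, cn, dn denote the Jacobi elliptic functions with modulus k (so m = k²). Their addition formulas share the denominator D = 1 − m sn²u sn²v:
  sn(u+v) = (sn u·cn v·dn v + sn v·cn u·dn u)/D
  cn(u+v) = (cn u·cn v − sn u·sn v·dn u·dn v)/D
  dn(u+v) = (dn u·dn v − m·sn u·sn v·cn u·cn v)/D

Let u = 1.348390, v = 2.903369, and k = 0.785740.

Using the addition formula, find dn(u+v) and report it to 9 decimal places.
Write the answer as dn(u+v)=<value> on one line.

sn u = 0.9215750956077769, cn u = 0.3882001328638577, dn u = 0.6896756630154835
sn v = 0.8094321184572903, cn v = -0.5872134583009344, dn v = 0.771686425177592
m = k² = 0.6173873476
D = 1 − m·sn²u·sn²v = 0.6564578323320696
dn(u+v) = (dn u·dn v − m·sn u·sn v·cn u·cn v)/D = 0.6371967311766811/0.6564578323320696 = 0.9706590428101629

dn(u+v)=0.970659043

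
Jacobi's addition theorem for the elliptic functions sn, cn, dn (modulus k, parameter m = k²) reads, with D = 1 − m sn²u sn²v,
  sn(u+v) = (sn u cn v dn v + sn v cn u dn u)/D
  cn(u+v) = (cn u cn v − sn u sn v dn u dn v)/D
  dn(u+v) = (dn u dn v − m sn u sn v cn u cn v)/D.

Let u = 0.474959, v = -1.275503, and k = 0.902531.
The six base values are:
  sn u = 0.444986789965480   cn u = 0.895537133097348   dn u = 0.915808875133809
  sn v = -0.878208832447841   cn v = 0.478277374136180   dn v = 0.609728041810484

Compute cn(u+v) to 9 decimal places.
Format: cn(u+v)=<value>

m = k² = 0.814562205961
D = 1 − m·sn²u·sn²v = 0.8756018005983153
cn(u+v) = (cn u·cn v − sn u·sn v·dn u·dn v)/D = 0.6465308195765538/0.8756018005983153 = 0.7383845249458909

cn(u+v)=0.738384525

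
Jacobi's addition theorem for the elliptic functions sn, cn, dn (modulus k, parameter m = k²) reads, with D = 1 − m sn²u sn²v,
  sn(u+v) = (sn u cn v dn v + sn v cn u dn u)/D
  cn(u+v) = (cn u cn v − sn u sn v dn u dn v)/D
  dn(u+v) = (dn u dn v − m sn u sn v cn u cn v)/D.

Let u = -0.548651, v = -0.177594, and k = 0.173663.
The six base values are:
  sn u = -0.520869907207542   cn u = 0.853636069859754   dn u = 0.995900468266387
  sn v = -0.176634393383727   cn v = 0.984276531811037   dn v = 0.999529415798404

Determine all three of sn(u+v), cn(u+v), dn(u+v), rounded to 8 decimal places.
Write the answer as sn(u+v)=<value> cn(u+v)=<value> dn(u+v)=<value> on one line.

m = k² = 0.030158837569
D = 1 − m·sn²u·sn²v = 0.9997447159536702
sn(u+v) = (sn u·cn v·dn v + sn v·cn u·dn u)/D = -0.6626021225399977/0.9997447159536702 = -0.6627713174837163
cn(u+v) = (cn u·cn v − sn u·sn v·dn u·dn v)/D = 0.7486306995326697/0.9997447159536702 = 0.7488218618075322
dn(u+v) = (dn u·dn v − m·sn u·sn v·cn u·cn v)/D = 0.9931004549376345/0.9997447159536702 = 0.9933540423770107

sn(u+v)=-0.66277132 cn(u+v)=0.74882186 dn(u+v)=0.99335404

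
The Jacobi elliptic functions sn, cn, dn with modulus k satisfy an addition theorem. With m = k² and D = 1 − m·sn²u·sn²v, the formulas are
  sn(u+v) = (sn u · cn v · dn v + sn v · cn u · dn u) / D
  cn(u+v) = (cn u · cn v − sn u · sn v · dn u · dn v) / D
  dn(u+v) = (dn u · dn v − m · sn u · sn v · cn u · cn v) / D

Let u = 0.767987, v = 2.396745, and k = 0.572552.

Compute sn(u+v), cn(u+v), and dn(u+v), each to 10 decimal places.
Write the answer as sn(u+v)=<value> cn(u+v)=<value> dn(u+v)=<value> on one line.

sn u = 0.6787911689714417, cn u = 0.734331361802275, dn u = 0.9213883171236913
sn v = 0.8479143555449079, cn v = -0.5301332338769788, dn v = 0.8742505167426758
m = k² = 0.327815792704
D = 1 − m·sn²u·sn²v = 0.8914059037319535
sn(u+v) = (sn u·cn v·dn v + sn v·cn u·dn u)/D = 0.2591036944538927/0.8914059037319535 = 0.2906685869693381
cn(u+v) = (cn u·cn v − sn u·sn v·dn u·dn v)/D = -0.8529183787025137/0.8914059037319535 = -0.9568237938874892
dn(u+v) = (dn u·dn v − m·sn u·sn v·cn u·cn v)/D = 0.878974779094894/0.8914059037319535 = 0.9860544735176024

sn(u+v)=0.2906685870 cn(u+v)=-0.9568237939 dn(u+v)=0.9860544735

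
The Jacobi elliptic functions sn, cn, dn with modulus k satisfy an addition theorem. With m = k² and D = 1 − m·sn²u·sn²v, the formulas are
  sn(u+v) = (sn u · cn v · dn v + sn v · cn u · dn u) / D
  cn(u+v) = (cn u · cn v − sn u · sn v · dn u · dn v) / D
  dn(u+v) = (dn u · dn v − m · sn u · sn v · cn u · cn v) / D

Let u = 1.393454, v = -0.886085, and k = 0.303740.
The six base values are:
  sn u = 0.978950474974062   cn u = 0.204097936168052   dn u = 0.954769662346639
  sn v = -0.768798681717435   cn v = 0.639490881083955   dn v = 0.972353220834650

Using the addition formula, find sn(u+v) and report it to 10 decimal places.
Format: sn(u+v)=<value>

m = k² = 0.0922579876
D = 1 − m·sn²u·sn²v = 0.9477422532335105
sn(u+v) = (sn u·cn v·dn v + sn v·cn u·dn u)/D = 0.4589090694909627/0.9477422532335105 = 0.4842129470594511

sn(u+v)=0.4842129471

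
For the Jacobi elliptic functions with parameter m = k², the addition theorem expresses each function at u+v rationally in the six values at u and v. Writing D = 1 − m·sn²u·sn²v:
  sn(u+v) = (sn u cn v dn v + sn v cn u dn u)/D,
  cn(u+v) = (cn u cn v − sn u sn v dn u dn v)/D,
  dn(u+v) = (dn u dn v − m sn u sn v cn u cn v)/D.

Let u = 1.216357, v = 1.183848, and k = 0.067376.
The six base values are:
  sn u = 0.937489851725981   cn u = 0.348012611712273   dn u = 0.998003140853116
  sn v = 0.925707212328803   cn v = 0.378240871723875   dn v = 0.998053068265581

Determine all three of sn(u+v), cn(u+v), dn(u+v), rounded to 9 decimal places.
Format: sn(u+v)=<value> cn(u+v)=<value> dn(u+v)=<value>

m = k² = 0.004539525376
D = 1 − m·sn²u·sn²v = 0.9965810646126431
sn(u+v) = (sn u·cn v·dn v + sn v·cn u·dn u)/D = 0.6754210835626953/0.9965810646126431 = 0.6777382267695623
cn(u+v) = (cn u·cn v − sn u·sn v·dn u·dn v)/D = -0.7327893136662568/0.9965810646126431 = -0.7353032680297629
dn(u+v) = (dn u·dn v − m·sn u·sn v·cn u·cn v)/D = 0.9955415188422681/0.9965810646126431 = 0.9989568878967422

sn(u+v)=0.677738227 cn(u+v)=-0.735303268 dn(u+v)=0.998956888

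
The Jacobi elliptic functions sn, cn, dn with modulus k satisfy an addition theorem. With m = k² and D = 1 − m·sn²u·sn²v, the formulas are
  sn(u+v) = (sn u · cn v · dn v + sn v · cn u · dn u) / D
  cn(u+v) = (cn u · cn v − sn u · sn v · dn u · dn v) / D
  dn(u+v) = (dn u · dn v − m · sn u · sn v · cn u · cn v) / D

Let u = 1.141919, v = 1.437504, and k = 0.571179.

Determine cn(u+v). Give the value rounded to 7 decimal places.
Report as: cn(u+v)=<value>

cn(u+v)=-0.6613454

sn u = 0.8818425956193559, cn u = 0.4715438861350205, dn u = 0.8638844900702509
sn v = 0.9711395592071507, cn v = 0.2385119631023591, dn v = 0.832054076934465
m = k² = 0.326245450041
D = 1 − m·sn²u·sn²v = 0.7607290908624058
cn(u+v) = (cn u·cn v − sn u·sn v·dn u·dn v)/D = -0.5031046879616526/0.7607290908624058 = -0.6613454040403588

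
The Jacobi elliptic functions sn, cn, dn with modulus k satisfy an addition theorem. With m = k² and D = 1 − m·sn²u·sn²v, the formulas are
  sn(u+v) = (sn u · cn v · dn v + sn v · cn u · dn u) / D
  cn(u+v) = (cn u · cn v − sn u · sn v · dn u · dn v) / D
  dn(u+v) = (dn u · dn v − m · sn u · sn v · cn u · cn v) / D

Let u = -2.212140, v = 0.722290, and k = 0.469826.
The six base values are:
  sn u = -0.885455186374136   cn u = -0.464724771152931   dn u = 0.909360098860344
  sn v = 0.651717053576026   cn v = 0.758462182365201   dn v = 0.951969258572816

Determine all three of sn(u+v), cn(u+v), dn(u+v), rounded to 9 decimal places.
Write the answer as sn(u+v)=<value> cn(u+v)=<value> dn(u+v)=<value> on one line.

sn(u+v)=-0.987318927 cn(u+v)=0.158749289 dn(u+v)=0.885904275

m = k² = 0.220736470276
D = 1 − m·sn²u·sn²v = 0.9264935521024628
sn(u+v) = (sn u·cn v·dn v + sn v·cn u·dn u)/D = -0.9147446195304444/0.9264935521024628 = -0.9873189267800549
cn(u+v) = (cn u·cn v − sn u·sn v·dn u·dn v)/D = 0.1470801928457444/0.9264935521024628 = 0.1587492892011822
dn(u+v) = (dn u·dn v − m·sn u·sn v·cn u·cn v)/D = 0.8207845982522052/0.9264935521024628 = 0.8859042746596827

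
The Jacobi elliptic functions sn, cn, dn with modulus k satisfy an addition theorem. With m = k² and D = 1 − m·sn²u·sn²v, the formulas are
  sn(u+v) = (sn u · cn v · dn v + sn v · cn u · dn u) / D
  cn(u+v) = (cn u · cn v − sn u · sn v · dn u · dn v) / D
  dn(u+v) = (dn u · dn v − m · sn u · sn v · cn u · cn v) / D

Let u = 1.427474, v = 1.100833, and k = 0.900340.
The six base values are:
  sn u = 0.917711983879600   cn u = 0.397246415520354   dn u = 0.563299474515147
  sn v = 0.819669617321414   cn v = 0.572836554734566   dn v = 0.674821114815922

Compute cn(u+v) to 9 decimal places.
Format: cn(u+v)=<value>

m = k² = 0.8106121156
D = 1 − m·sn²u·sn²v = 0.5413265825351962
cn(u+v) = (cn u·cn v − sn u·sn v·dn u·dn v)/D = -0.05838163676260036/0.5413265825351962 = -0.1078491961159223

cn(u+v)=-0.107849196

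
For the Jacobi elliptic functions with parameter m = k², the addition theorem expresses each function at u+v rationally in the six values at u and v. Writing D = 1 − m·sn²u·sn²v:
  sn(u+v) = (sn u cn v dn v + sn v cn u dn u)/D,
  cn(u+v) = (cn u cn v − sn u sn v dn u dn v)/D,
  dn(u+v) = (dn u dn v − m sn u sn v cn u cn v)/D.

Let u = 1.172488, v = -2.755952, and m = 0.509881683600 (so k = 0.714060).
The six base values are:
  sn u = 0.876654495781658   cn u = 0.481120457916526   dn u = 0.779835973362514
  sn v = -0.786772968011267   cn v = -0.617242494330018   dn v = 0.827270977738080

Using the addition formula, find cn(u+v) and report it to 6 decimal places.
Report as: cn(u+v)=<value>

cn(u+v)=0.195396

m = k² = 0.5098816836
D = 1 − m·sn²u·sn²v = 0.7574366400070143
cn(u+v) = (cn u·cn v − sn u·sn v·dn u·dn v)/D = 0.1480001810388376/0.7574366400070143 = 0.1953961205751376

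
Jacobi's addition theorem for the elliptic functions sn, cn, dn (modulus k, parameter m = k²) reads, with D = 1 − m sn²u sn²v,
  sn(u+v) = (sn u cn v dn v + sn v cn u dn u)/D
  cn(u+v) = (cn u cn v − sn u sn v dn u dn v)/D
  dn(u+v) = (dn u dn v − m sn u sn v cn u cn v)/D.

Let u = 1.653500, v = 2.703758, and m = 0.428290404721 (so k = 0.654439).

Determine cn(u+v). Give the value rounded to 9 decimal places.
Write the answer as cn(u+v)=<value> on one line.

sn u = 0.9940471799804431, cn u = 0.1089504656847714, dn u = 0.7594692157965893
sn v = 0.7504509100814645, cn v = -0.6609261922165755, dn v = 0.8710894785109907
m = k² = 0.428290404721
D = 1 − m·sn²u·sn²v = 0.7616600098109305
cn(u+v) = (cn u·cn v − sn u·sn v·dn u·dn v)/D = -0.5655253437242201/0.7616600098109305 = -0.742490529159595

cn(u+v)=-0.742490529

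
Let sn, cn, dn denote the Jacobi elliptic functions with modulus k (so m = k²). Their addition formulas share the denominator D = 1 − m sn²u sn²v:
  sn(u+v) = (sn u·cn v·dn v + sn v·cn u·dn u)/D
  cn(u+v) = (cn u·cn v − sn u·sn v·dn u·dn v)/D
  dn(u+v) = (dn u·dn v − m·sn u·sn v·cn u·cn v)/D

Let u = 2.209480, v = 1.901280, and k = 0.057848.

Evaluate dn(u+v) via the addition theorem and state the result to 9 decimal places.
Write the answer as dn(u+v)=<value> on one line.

dn(u+v)=0.998866924

sn u = 0.8042210398696189, cn u = -0.5943303113850318, dn u = 0.9989172386488105
sn v = 0.9464836900874167, cn v = -0.3227516450748266, dn v = 0.9984999738878329
m = k² = 0.003346391104
D = 1 − m·sn²u·sn²v = 0.9980611070663816
dn(u+v) = (dn u·dn v − m·sn u·sn v·cn u·cn v)/D = 0.9969302275438317/0.9980611070663816 = 0.9988669235635542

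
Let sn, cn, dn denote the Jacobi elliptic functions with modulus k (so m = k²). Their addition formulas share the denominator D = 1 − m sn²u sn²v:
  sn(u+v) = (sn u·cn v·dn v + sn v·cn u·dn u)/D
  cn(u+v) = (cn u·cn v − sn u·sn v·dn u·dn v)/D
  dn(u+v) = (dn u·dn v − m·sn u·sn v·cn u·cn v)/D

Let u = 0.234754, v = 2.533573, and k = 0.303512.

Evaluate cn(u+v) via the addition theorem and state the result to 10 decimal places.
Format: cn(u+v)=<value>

sn u = 0.2324127202508439, cn u = 0.9726172564095308, dn u = 0.9975089480348818
sn v = 0.6287175506329187, cn v = -0.777633745105074, dn v = 0.9816243986758024
m = k² = 0.092119534144
D = 1 − m·sn²u·sn²v = 0.9980330981516271
cn(u+v) = (cn u·cn v − sn u·sn v·dn u·dn v)/D = -0.8994195683402278/0.9980330981516271 = -0.9011921247962286

cn(u+v)=-0.9011921248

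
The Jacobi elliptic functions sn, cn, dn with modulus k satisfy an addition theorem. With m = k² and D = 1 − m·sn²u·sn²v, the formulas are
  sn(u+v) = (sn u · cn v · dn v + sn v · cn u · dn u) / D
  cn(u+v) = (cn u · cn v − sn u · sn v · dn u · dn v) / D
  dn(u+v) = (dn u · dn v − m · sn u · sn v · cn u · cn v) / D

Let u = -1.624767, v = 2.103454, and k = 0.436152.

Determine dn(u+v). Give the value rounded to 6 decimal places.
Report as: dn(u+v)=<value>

dn(u+v)=0.979875

sn u = -0.9996364942741837, cn u = 0.02696069945716988, dn u = 0.8999498353278319
sn v = 0.918591989446103, cn v = -0.3952072328860526, dn v = 0.9162330469502197
m = k² = 0.190228567104
D = 1 − m·sn²u·sn²v = 0.8395996728133968
dn(u+v) = (dn u·dn v − m·sn u·sn v·cn u·cn v)/D = 0.8227025647734371/0.8395996728133968 = 0.9798748039248997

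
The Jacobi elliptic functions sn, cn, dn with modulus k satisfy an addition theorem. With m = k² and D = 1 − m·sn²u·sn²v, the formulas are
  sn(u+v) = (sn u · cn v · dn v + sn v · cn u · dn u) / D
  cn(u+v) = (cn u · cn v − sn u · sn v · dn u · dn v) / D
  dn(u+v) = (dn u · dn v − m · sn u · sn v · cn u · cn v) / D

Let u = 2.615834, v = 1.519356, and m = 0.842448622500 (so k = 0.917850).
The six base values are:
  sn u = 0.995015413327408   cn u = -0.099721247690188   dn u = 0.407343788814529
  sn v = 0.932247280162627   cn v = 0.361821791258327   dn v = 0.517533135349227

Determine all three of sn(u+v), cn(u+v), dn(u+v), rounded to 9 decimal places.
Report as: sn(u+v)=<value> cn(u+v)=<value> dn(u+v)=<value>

sn(u+v)=0.539589906 cn(u+v)=-0.841927986 dn(u+v)=0.868743323

m = k² = 0.8424486225
D = 1 − m·sn²u·sn²v = 0.2751213793856528
sn(u+v) = (sn u·cn v·dn v + sn v·cn u·dn u)/D = 0.1484527193696227/0.2751213793856528 = 0.5395899064664413
cn(u+v) = (cn u·cn v − sn u·sn v·dn u·dn v)/D = -0.2316323887258178/0.2751213793856528 = -0.8419279855424317
dn(u+v) = (dn u·dn v − m·sn u·sn v·cn u·cn v)/D = 0.2390098613705176/0.2751213793856528 = 0.8687433230533652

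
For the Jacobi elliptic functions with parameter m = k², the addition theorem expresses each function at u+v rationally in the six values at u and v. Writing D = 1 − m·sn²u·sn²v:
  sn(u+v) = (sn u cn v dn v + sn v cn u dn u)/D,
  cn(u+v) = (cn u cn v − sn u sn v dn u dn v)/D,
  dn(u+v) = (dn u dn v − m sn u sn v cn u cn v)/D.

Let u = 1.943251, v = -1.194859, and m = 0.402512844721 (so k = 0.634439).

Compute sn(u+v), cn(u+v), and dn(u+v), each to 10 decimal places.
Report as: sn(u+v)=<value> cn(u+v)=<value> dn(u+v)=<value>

sn(u+v)=0.6619515493 cn(u+v)=0.7495466272 dn(u+v)=0.9075389692

sn u = 0.9919483635013974, cn u = -0.1266429790667429, dn u = 0.7771375908148231
sn v = -0.8952861019379027, cn v = 0.4454916336777103, dn v = 0.8230255036984975
m = k² = 0.402512844721
D = 1 − m·sn²u·sn²v = 0.6825454472598039
sn(u+v) = (sn u·cn v·dn v + sn v·cn u·dn u)/D = 0.4518120162738413/0.6825454472598039 = 0.6619515492890889
cn(u+v) = (cn u·cn v − sn u·sn v·dn u·dn v)/D = 0.5115996379256458/0.6825454472598039 = 0.7495466272312717
dn(u+v) = (dn u·dn v − m·sn u·sn v·cn u·cn v)/D = 0.6194365916416728/0.6825454472598039 = 0.9075389692049191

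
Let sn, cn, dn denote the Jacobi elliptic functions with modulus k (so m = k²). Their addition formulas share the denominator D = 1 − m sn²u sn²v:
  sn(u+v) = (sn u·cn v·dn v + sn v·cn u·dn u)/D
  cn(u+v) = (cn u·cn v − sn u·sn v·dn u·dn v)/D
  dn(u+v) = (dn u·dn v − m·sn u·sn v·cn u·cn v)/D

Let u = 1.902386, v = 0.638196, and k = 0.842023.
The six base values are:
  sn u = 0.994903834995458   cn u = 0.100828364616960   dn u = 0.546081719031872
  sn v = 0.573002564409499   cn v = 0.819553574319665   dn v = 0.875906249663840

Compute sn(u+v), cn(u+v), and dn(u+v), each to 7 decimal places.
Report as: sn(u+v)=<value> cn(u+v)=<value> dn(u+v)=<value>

m = k² = 0.709002732529
D = 1 − m·sn²u·sn²v = 0.7695783670632059
sn(u+v) = (sn u·cn v·dn v + sn v·cn u·dn u)/D = 0.7457436279260685/0.7695783670632059 = 0.9690288342848132
cn(u+v) = (cn u·cn v − sn u·sn v·dn u·dn v)/D = -0.1900455325950494/0.7695783670632059 = -0.2469476023868546
dn(u+v) = (dn u·dn v − m·sn u·sn v·cn u·cn v)/D = 0.4449164532343444/0.7695783670632059 = 0.5781301453836256

sn(u+v)=0.9690288 cn(u+v)=-0.2469476 dn(u+v)=0.5781301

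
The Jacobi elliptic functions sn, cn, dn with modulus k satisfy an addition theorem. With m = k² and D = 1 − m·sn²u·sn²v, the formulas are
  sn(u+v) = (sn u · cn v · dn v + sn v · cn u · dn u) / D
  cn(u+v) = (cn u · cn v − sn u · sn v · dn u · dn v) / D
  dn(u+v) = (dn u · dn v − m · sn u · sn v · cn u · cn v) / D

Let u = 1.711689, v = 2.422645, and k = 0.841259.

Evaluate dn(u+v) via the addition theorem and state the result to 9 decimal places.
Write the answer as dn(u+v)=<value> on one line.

dn(u+v)=0.999449337

sn u = 0.9788146530606559, cn u = 0.2047483210034893, dn u = 0.5674082358691
sn v = 0.9831337737778686, cn v = -0.182887896967751, dn v = 0.5620987378907417
m = k² = 0.707716705081
D = 1 − m·sn²u·sn²v = 0.3446314404625976
dn(u+v) = (dn u·dn v − m·sn u·sn v·cn u·cn v)/D = 0.3444416645595866/0.3446314404625976 = 0.9994493366514783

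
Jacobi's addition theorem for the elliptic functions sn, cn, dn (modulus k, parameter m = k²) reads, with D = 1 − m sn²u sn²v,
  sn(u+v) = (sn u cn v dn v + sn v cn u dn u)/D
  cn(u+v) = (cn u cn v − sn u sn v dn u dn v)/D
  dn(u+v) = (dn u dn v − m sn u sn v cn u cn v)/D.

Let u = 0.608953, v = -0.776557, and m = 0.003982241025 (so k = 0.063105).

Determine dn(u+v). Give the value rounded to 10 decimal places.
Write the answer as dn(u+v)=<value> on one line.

dn(u+v)=0.9999445895

sn u = 0.5718948429649753, cn u = 0.8203269400611358, dn u = 0.9993485645512454
sn v = -0.7006311099426972, cn v = 0.7135236841061859, dn v = 0.9990221127617532
m = k² = 0.003982241025
D = 1 − m·sn²u·sn²v = 0.9993606499001105
dn(u+v) = (dn u·dn v − m·sn u·sn v·cn u·cn v)/D = 0.9993052748398563/0.9993606499001105 = 0.9999445895130454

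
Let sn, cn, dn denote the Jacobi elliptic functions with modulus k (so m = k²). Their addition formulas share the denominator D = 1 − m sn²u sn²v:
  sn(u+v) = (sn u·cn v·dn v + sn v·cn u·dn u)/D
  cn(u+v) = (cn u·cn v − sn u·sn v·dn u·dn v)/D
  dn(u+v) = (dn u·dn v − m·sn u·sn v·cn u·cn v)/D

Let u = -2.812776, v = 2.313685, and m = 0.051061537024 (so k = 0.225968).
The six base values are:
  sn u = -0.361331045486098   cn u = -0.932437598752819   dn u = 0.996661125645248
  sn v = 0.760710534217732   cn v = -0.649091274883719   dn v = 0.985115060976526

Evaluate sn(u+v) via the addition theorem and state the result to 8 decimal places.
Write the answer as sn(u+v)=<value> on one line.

m = k² = 0.051061537024
D = 1 − m·sn²u·sn²v = 0.9961421681030866
sn(u+v) = (sn u·cn v·dn v + sn v·cn u·dn u)/D = -0.475901027290534/0.9961421681030866 = -0.47774408365502

sn(u+v)=-0.47774408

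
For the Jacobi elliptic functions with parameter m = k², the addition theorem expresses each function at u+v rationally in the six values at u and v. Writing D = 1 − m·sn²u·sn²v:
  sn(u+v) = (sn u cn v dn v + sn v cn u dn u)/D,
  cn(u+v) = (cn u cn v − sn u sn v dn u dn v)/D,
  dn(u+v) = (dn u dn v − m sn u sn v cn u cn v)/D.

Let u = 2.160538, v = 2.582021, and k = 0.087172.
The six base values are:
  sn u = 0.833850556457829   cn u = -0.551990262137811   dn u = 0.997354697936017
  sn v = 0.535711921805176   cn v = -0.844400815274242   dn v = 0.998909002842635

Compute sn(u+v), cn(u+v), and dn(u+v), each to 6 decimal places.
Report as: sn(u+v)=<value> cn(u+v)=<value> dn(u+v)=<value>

sn(u+v)=-0.999777 cn(u+v)=0.021097 dn(u+v)=0.996195

m = k² = 0.007598957584
D = 1 − m·sn²u·sn²v = 0.998483672229506
sn(u+v) = (sn u·cn v·dn v + sn v·cn u·dn u)/D = -0.9982614419182845/0.998483672229506 = -0.9997774322030472
cn(u+v) = (cn u·cn v − sn u·sn v·dn u·dn v)/D = 0.02106507270690009/0.998483672229506 = 0.02109706276905266
dn(u+v) = (dn u·dn v − m·sn u·sn v·cn u·cn v)/D = 0.9946844150858457/0.998483672229506 = 0.996194973188518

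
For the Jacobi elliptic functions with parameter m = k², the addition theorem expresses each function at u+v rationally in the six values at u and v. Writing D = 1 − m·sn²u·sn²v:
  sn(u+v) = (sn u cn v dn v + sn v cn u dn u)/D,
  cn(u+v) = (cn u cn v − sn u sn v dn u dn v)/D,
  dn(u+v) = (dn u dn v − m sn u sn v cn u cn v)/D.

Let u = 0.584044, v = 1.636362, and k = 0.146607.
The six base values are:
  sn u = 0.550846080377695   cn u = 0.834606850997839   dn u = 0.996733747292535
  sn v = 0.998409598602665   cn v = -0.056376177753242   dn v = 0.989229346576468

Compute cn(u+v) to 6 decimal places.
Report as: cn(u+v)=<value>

cn(u+v)=-0.593178

m = k² = 0.021493612449
D = 1 − m·sn²u·sn²v = 0.9934988911730192
cn(u+v) = (cn u·cn v − sn u·sn v·dn u·dn v)/D = -0.5893214284931181/0.9934988911730192 = -0.5931777415446426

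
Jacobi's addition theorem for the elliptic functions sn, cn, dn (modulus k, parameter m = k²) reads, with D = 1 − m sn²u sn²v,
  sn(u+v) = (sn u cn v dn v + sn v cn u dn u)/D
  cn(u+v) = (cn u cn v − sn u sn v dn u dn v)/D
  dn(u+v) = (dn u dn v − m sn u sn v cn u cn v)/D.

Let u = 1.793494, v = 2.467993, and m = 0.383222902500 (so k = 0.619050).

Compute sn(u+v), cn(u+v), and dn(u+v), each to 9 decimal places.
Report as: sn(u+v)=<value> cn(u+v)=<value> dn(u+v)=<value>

sn(u+v)=-0.649726260 cn(u+v)=-0.760168262 dn(u+v)=0.915546104

sn u = 0.9997678912081431, cn u = -0.02154445889834562, dn u = 0.7854648150387663
sn v = 0.8431381252570331, cn v = -0.5376970352699144, dn v = 0.8529793523956767
m = k² = 0.3832229025
D = 1 − m·sn²u·sn²v = 0.7277002259801488
sn(u+v) = (sn u·cn v·dn v + sn v·cn u·dn u)/D = -0.4728059462880523/0.7277002259801488 = -0.649726260083572
cn(u+v) = (cn u·cn v − sn u·sn v·dn u·dn v)/D = -0.5531746162345295/0.7277002259801488 = -0.7601682622668579
dn(u+v) = (dn u·dn v − m·sn u·sn v·cn u·cn v)/D = 0.6662431071157601/0.7277002259801488 = 0.9155461044668342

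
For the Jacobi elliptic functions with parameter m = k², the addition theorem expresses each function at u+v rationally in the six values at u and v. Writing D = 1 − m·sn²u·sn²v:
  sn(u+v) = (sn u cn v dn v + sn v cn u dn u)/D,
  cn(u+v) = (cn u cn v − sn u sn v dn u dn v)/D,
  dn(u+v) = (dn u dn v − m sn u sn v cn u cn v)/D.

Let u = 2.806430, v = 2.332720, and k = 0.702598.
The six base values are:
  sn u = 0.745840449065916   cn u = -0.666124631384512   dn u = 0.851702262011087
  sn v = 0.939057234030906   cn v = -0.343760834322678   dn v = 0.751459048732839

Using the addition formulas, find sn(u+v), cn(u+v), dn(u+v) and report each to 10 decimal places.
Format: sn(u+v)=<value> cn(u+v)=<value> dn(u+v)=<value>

m = k² = 0.493643949604
D = 1 − m·sn²u·sn²v = 0.7578470249652744
sn(u+v) = (sn u·cn v·dn v + sn v·cn u·dn u)/D = -0.725431733162035/0.7578470249652744 = -0.9572271306274182
cn(u+v) = (cn u·cn v − sn u·sn v·dn u·dn v)/D = -0.2192736048188274/0.7578470249652744 = -0.2893375544079952
dn(u+v) = (dn u·dn v − m·sn u·sn v·cn u·cn v)/D = 0.5608488144360483/0.7578470249652744 = 0.7400554412175031

sn(u+v)=-0.9572271306 cn(u+v)=-0.2893375544 dn(u+v)=0.7400554412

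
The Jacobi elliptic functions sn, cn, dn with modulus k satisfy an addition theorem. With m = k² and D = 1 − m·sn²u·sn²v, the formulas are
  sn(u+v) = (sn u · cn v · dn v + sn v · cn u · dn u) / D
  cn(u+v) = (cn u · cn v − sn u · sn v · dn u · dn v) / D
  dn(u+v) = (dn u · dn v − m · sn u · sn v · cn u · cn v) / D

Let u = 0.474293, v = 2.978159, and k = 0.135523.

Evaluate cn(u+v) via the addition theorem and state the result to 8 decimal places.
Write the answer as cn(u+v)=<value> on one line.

cn(u+v)=-0.95645106

sn u = 0.456431875188436, cn u = 0.8897583623164033, dn u = 0.998085021150625
sn v = 0.1770541023074674, cn v = -0.9842011201254025, dn v = 0.999712080863728
m = k² = 0.018366483529
D = 1 − m·sn²u·sn²v = 0.9998800528500638
cn(u+v) = (cn u·cn v − sn u·sn v·dn u·dn v)/D = -0.9563363342214595/0.9998800528500638 = -0.956451057799896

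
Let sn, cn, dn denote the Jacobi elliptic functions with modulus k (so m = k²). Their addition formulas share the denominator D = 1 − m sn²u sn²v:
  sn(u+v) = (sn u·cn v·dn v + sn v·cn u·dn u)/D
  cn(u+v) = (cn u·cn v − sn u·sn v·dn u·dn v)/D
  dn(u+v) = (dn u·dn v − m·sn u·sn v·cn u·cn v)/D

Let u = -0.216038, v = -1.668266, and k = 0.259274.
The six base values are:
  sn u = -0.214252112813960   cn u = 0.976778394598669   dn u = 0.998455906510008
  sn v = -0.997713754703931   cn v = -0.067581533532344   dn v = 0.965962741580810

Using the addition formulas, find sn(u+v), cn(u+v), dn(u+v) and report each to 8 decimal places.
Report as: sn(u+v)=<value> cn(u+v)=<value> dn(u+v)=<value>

sn(u+v)=-0.96200882 cn(u+v)=-0.27301838 dn(u+v)=0.96839441

m = k² = 0.067223007076
D = 1 − m·sn²u·sn²v = 0.9969282909195537
sn(u+v) = (sn u·cn v·dn v + sn v·cn u·dn u)/D = -0.9590538063006066/0.9969282909195537 = -0.9620088175208549
cn(u+v) = (cn u·cn v − sn u·sn v·dn u·dn v)/D = -0.2721797454920198/0.9969282909195537 = -0.2730183785244622
dn(u+v) = (dn u·dn v − m·sn u·sn v·cn u·cn v)/D = 0.9654197829046165/0.9969282909195537 = 0.968394408803592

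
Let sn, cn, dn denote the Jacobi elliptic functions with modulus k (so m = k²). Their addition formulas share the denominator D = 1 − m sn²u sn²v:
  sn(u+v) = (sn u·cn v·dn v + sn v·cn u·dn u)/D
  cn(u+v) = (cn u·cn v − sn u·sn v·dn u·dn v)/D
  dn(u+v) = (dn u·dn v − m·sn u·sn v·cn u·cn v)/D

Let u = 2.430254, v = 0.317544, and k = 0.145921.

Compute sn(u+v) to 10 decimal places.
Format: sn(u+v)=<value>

sn(u+v)=0.3990529100

sn u = 0.6646560228936619, cn u = -0.7471494972434767, dn u = 0.9952856219014482
sn v = 0.3121285068858373, cn v = 0.950039891367314, dn v = 0.9989622377366351
m = k² = 0.021292938241
D = 1 − m·sn²u·sn²v = 0.9990835762132505
sn(u+v) = (sn u·cn v·dn v + sn v·cn u·dn u)/D = 0.3986872084405784/0.9990835762132505 = 0.3990529100194919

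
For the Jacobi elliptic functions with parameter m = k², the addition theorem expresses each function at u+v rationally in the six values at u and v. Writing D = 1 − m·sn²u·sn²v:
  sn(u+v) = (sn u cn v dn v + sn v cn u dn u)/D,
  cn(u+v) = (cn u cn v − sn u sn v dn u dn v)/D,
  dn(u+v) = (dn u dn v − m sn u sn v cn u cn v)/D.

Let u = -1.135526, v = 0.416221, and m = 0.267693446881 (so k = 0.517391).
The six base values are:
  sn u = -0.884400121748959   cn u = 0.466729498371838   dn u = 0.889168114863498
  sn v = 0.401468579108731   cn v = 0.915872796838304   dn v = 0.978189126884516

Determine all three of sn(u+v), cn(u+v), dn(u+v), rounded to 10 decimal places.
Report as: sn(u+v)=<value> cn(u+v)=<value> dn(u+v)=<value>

m = k² = 0.267693446881
D = 1 − m·sn²u·sn²v = 0.966252745313607
sn(u+v) = (sn u·cn v·dn v + sn v·cn u·dn u)/D = -0.6257213920755659/0.966252745313607 = -0.6475752799775816
cn(u+v) = (cn u·cn v − sn u·sn v·dn u·dn v)/D = 0.7362860227690718/0.966252745313607 = 0.7620014808134934
dn(u+v) = (dn u·dn v − m·sn u·sn v·cn u·cn v)/D = 0.910403803767701/0.966252745313607 = 0.9422004834482725

sn(u+v)=-0.6475752800 cn(u+v)=0.7620014808 dn(u+v)=0.9422004834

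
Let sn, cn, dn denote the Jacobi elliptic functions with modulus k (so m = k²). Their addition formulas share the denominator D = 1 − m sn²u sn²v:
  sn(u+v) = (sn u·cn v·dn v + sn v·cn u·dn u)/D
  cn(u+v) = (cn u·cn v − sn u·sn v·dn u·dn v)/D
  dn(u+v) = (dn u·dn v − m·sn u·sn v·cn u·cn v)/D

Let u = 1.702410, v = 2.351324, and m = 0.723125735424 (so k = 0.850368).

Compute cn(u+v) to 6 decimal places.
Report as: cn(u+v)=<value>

sn u = 0.9760559595995348, cn u = 0.2175195709131278, dn u = 0.5577533396536826
sn v = 0.9918997245949961, cn v = -0.1270233693001839, dn v = 0.5371609184303482
m = k² = 0.723125735424
D = 1 − m·sn²u·sn²v = 0.3222043264518321
cn(u+v) = (cn u·cn v − sn u·sn v·dn u·dn v)/D = -0.3176908913871826/0.3222043264518321 = -0.9859920097462617

cn(u+v)=-0.985992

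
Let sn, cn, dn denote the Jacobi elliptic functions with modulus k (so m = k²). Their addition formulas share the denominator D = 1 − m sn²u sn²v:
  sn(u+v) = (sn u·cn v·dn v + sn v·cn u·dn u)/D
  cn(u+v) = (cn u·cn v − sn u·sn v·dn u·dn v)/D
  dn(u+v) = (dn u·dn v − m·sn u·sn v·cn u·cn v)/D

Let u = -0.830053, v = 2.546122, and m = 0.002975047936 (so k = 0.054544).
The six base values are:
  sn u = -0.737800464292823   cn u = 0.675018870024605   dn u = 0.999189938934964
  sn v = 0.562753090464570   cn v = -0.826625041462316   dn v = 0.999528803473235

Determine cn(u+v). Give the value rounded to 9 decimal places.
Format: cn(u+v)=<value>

m = k² = 0.002975047936
D = 1 − m·sn²u·sn²v = 0.9994871296486817
cn(u+v) = (cn u·cn v − sn u·sn v·dn u·dn v)/D = -0.1433198290146582/0.9994871296486817 = -0.1433933712233343

cn(u+v)=-0.143393371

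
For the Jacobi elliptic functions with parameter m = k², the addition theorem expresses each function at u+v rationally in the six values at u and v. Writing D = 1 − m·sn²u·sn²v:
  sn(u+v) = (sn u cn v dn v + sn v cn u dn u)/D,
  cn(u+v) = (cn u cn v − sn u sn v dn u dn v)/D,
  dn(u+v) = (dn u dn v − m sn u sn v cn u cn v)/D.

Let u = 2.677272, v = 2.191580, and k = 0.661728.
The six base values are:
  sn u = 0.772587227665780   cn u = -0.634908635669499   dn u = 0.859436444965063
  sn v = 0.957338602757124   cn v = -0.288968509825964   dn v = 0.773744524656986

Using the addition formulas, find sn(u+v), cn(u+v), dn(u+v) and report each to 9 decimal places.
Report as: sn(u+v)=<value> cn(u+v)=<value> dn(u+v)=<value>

sn(u+v)=-0.914090870 cn(u+v)=-0.405509410 dn(u+v)=0.796316999

m = k² = 0.437883945984
D = 1 − m·sn²u·sn²v = 0.7604560459363919
sn(u+v) = (sn u·cn v·dn v + sn v·cn u·dn u)/D = -0.695125928533399/0.7604560459363919 = -0.9140908698772348
cn(u+v) = (cn u·cn v − sn u·sn v·dn u·dn v)/D = -0.3083720825265993/0.7604560459363919 = -0.4055094100105201
dn(u+v) = (dn u·dn v − m·sn u·sn v·cn u·cn v)/D = 0.6055640761742694/0.7604560459363919 = 0.7963169987406762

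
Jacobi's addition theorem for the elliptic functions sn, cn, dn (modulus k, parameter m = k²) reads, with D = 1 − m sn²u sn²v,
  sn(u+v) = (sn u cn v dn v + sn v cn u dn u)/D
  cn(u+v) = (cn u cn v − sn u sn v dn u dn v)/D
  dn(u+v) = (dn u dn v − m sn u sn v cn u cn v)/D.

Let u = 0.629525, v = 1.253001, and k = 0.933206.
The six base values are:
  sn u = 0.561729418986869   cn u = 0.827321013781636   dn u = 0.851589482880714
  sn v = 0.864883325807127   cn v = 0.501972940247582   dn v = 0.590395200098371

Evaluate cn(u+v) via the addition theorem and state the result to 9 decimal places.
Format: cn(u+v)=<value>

cn(u+v)=0.215281523

m = k² = 0.870873438436
D = 1 − m·sn²u·sn²v = 0.7944467099649144
cn(u+v) = (cn u·cn v − sn u·sn v·dn u·dn v)/D = 0.1710296975047223/0.7944467099649144 = 0.2152815228000323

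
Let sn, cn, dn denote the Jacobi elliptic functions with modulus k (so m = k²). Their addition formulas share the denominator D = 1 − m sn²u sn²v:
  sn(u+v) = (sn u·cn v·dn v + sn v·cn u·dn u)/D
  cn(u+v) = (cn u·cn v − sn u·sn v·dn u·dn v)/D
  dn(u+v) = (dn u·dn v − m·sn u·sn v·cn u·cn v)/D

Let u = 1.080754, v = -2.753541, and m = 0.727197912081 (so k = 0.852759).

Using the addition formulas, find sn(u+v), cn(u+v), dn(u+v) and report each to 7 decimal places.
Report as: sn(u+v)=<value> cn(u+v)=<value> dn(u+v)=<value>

sn(u+v)=-0.9718492 cn(u+v)=0.2356039 dn(u+v)=0.5596144

sn u = 0.8196503668827885, cn u = 0.5728640991272802, dn u = 0.7151566325477889
sn v = -0.9399428610813996, cn v = -0.3413318296059023, dn v = 0.5979348116303021
m = k² = 0.727197912081
D = 1 − m·sn²u·sn²v = 0.5683688235430396
sn(u+v) = (sn u·cn v·dn v + sn v·cn u·dn u)/D = -0.5523687695032318/0.5683688235430396 = -0.9718491701566806
cn(u+v) = (cn u·cn v − sn u·sn v·dn u·dn v)/D = 0.1339099027450338/0.5683688235430396 = 0.2356038846576417
dn(u+v) = (dn u·dn v − m·sn u·sn v·cn u·cn v)/D = 0.3180673673184944/0.5683688235430396 = 0.5596143809151222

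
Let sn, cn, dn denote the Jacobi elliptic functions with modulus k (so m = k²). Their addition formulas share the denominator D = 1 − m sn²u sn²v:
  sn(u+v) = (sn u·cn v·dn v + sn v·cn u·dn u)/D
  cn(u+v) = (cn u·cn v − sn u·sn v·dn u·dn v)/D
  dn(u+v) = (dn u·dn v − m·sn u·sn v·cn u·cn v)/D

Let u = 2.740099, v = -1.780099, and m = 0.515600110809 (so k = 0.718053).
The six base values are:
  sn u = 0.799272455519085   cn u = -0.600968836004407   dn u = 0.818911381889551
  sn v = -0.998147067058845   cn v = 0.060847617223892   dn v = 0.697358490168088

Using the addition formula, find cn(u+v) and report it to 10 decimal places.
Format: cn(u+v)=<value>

m = k² = 0.515600110809
D = 1 − m·sn²u·sn²v = 0.6718353739722472
cn(u+v) = (cn u·cn v − sn u·sn v·dn u·dn v)/D = 0.419031079072278/0.6718353739722472 = 0.6237109495957974

cn(u+v)=0.6237109496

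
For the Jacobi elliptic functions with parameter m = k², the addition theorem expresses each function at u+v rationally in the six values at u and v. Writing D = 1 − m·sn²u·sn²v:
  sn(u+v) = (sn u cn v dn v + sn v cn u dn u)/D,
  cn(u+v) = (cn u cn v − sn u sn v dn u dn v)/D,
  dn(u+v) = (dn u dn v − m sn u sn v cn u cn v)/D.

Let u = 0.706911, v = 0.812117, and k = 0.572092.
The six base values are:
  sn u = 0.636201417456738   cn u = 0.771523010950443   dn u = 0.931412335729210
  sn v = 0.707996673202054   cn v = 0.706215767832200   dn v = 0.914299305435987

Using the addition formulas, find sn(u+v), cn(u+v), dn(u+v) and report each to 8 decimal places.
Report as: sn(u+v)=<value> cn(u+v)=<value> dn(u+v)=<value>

sn(u+v)=0.98496524 cn(u+v)=0.17275266 dn(u+v)=0.82612238

m = k² = 0.327289256464
D = 1 − m·sn²u·sn²v = 0.9335976501893943
sn(u+v) = (sn u·cn v·dn v + sn v·cn u·dn u)/D = 0.9195612309944575/0.9335976501893943 = 0.9849652372281686
cn(u+v) = (cn u·cn v − sn u·sn v·dn u·dn v)/D = 0.1612814772102383/0.9335976501893943 = 0.1727526597539314
dn(u+v) = (dn u·dn v − m·sn u·sn v·cn u·cn v)/D = 0.7712659170616778/0.9335976501893943 = 0.8261223846324109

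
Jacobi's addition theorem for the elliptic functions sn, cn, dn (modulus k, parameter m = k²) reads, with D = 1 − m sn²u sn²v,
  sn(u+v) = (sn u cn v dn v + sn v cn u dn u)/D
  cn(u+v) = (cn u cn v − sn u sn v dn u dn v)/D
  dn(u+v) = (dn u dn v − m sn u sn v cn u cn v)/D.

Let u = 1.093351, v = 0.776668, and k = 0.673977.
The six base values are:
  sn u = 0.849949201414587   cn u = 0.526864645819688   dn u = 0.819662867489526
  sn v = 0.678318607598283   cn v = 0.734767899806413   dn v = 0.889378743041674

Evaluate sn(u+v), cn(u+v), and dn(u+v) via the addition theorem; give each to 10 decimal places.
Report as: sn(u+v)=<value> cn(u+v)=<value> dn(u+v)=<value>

m = k² = 0.454244996529
D = 1 − m·sn²u·sn²v = 0.8490116100138262
sn(u+v) = (sn u·cn v·dn v + sn v·cn u·dn u)/D = 0.8483635433637627/0.8490116100138262 = 0.9992366810507422
cn(u+v) = (cn u·cn v − sn u·sn v·dn u·dn v)/D = -0.03316643227044935/0.8490116100138262 = -0.03906475704131918
dn(u+v) = (dn u·dn v − m·sn u·sn v·cn u·cn v)/D = 0.6276075097453366/0.8490116100138262 = 0.7392213514431399

sn(u+v)=0.9992366811 cn(u+v)=-0.0390647570 dn(u+v)=0.7392213514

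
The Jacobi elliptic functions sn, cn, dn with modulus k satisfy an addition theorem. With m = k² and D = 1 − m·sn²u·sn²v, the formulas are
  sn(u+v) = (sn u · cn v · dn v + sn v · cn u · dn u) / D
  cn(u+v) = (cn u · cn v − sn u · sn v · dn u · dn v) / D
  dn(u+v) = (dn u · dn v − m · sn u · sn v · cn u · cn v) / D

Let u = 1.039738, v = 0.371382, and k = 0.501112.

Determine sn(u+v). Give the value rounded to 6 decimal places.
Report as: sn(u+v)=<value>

sn u = 0.84254650539315, cn u = 0.5386236035022887, dn u = 0.9064979741115794
sn v = 0.3609625070577231, cn v = 0.9325803281747923, dn v = 0.9835046869022242
m = k² = 0.251113236544
D = 1 − m·sn²u·sn²v = 0.9767736183712083
sn(u+v) = (sn u·cn v·dn v + sn v·cn u·dn u)/D = 0.9490252201013563/0.9767736183712083 = 0.9715917816083905

sn(u+v)=0.971592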